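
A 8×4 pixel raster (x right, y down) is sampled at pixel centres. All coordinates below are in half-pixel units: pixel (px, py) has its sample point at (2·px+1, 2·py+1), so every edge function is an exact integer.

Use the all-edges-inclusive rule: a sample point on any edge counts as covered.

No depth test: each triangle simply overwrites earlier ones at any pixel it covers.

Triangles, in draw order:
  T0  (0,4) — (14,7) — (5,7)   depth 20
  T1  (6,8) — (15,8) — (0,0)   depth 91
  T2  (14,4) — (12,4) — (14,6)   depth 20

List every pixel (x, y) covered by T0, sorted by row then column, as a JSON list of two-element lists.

T0:
  2·area = 27
  edge (0, 4)→(14, 7): d=(14,3) inclusive
  edge (14, 7)→(5, 7): d=(-9,0) inclusive
  edge (5, 7)→(0, 4): d=(-5,-3) inclusive
    (1,2)@(3, 5): e=[5,18,4] → #
    (2,2)@(5, 5): e=[-1,18,10] → ·
    (0,3)@(1, 7): e=[39,0,-12] → ·  [on edge]
    (1,3)@(3, 7): e=[33,0,-6] → ·  [on edge]
    (2,3)@(5, 7): e=[27,0,0] → #  [on edge]
    (3,3)@(7, 7): e=[21,0,6] → #  [on edge]
    (4,3)@(9, 7): e=[15,0,12] → #  [on edge]
    (5,3)@(11, 7): e=[9,0,18] → #  [on edge]
    (6,3)@(13, 7): e=[3,0,24] → #  [on edge]
    (7,3)@(15, 7): e=[-3,0,30] → ·  [on edge]
  covered (6 px):
    · · · · · · · ·
    · · · · · · · ·
    · # · · · · · ·
    · · # # # # # ·
T1:
  2·area = 72  (B↔C swapped to make it positive)
  edge (6, 8)→(0, 0): d=(-6,-8) inclusive
  edge (0, 0)→(15, 8): d=(15,8) inclusive
  edge (15, 8)→(6, 8): d=(-9,0) inclusive
    (0,0)@(1, 1): e=[2,7,63] → #
    (1,0)@(3, 1): e=[18,-9,63] → ·
    (0,1)@(1, 3): e=[-10,37,45] → ·
    (1,1)@(3, 3): e=[6,21,45] → #
    (2,1)@(5, 3): e=[22,5,45] → #
    (3,1)@(7, 3): e=[38,-11,45] → ·
    (1,2)@(3, 5): e=[-6,51,27] → ·
    (2,2)@(5, 5): e=[10,35,27] → #
    (3,2)@(7, 5): e=[26,19,27] → #
    (4,2)@(9, 5): e=[42,3,27] → #
    (5,2)@(11, 5): e=[58,-13,27] → ·
    (2,3)@(5, 7): e=[-2,65,9] → ·
  covered (10 px):
    # · · · · · · ·
    · # # · · · · ·
    · · # # # · · ·
    · · · # # # # ·
T2:
  2·area = 4  (B↔C swapped to make it positive)
  edge (14, 4)→(14, 6): d=(0,2) inclusive
  edge (14, 6)→(12, 4): d=(-2,-2) inclusive
  edge (12, 4)→(14, 4): d=(2,0) inclusive
    (4,0)@(9, 1): e=[10,0,-6] → ·  [on edge]
    (5,1)@(11, 3): e=[6,0,-2] → ·  [on edge]
    (6,2)@(13, 5): e=[2,0,2] → #  [on edge]
    (7,2)@(15, 5): e=[-2,4,2] → ·
    (6,3)@(13, 7): e=[2,-4,6] → ·
    (7,3)@(15, 7): e=[-2,0,6] → ·  [on edge]
  covered (1 px):
    · · · · · · · ·
    · · · · · · · ·
    · · · · · · # ·
    · · · · · · · ·

Result: [[1,2],[2,3],[3,3],[4,3],[5,3],[6,3]]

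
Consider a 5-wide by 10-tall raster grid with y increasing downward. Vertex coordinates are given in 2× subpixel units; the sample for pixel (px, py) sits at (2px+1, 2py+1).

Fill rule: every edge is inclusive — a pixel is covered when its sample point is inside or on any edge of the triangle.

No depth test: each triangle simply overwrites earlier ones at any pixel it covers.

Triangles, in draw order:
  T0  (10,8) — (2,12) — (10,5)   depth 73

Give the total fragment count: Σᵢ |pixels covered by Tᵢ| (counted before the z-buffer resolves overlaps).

T0:
  2·area = 24
  edge (10, 8)→(2, 12): d=(-8,4) inclusive
  edge (2, 12)→(10, 5): d=(8,-7) inclusive
  edge (10, 5)→(10, 8): d=(0,3) inclusive
    (4,3)@(9, 7): e=[12,9,3] → █
    (3,4)@(7, 9): e=[4,11,9] → █
    (4,4)@(9, 9): e=[-4,25,3] → ·
    (3,5)@(7, 11): e=[-12,27,9] → ·
  covered (2 px):
    · · · · ·
    · · · · ·
    · · · · ·
    · · · · █
    · · · █ ·
    · · · · ·
    · · · · ·
    · · · · ·
    · · · · ·
    · · · · ·

Final: 2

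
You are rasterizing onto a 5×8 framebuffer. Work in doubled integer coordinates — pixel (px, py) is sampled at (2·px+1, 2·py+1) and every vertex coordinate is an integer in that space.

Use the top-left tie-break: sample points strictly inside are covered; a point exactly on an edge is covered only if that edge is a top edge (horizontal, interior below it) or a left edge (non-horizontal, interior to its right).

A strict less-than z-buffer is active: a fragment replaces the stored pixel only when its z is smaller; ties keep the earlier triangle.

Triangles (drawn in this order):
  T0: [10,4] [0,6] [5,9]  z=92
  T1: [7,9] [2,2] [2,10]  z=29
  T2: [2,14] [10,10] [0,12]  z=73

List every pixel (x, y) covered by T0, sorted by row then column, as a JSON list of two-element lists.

T0:
  2·area = 40  (B↔C swapped to make it positive)
  edge (10, 4)→(5, 9): d=(-5,5) right/bottom  bias=-1
  edge (5, 9)→(0, 6): d=(-5,-3) top-left  bias=+0
  edge (0, 6)→(10, 4): d=(10,-2) top-left  bias=+0
    (2,2)@(5, 5): e=[20,20,0] → #  [on edge]
    (3,2)@(7, 5): e=[10,26,4] → #
    (4,2)@(9, 5): e=[0,32,8] → ·  [on edge]
    (1,3)@(3, 7): e=[20,4,16] → #
    (3,3)@(7, 7): e=[0,16,24] → ·  [on edge]
    (1,4)@(3, 9): e=[10,-6,36] → ·
    (2,4)@(5, 9): e=[0,0,40] → ·  [on edge]
    (1,5)@(3, 11): e=[0,-16,56] → ·  [on edge]
    (0,6)@(1, 13): e=[0,-32,72] → ·  [on edge]
  covered (4 px):
    · · · · ·
    · · · · ·
    · · # # ·
    · # # · ·
    · · · · ·
    · · · · ·
    · · · · ·
    · · · · ·
T1:
  2·area = 40  (B↔C swapped to make it positive)
  edge (7, 9)→(2, 10): d=(-5,1) right/bottom  bias=-1
  edge (2, 10)→(2, 2): d=(0,-8) top-left  bias=+0
  edge (2, 2)→(7, 9): d=(5,7) right/bottom  bias=-1
    (1,2)@(3, 5): e=[24,8,8] → #
    (2,2)@(5, 5): e=[22,24,-6] → ·
    (1,3)@(3, 7): e=[14,8,18] → #
    (2,3)@(5, 7): e=[12,24,4] → #
    (3,3)@(7, 7): e=[10,40,-10] → ·
    (1,4)@(3, 9): e=[4,8,28] → #
    (3,4)@(7, 9): e=[0,40,0] → ·  [on edge]
    (1,5)@(3, 11): e=[-6,8,38] → ·
    (2,5)@(5, 11): e=[-8,24,24] → ·
  covered (5 px):
    · · · · ·
    · · · · ·
    · # · · ·
    · # # · ·
    · # # · ·
    · · · · ·
    · · · · ·
    · · · · ·
T2:
  2·area = 24  (B↔C swapped to make it positive)
  edge (2, 14)→(0, 12): d=(-2,-2) top-left  bias=+0
  edge (0, 12)→(10, 10): d=(10,-2) top-left  bias=+0
  edge (10, 10)→(2, 14): d=(-8,4) right/bottom  bias=-1
    (2,5)@(5, 11): e=[12,0,12] → #  [on edge]
    (3,5)@(7, 11): e=[16,4,4] → #
    (4,5)@(9, 11): e=[20,8,-4] → ·
    (0,6)@(1, 13): e=[0,12,12] → #  [on edge]
    (1,6)@(3, 13): e=[4,16,4] → #
    (2,6)@(5, 13): e=[8,20,-4] → ·
    (3,6)@(7, 13): e=[12,24,-12] → ·
    (0,7)@(1, 15): e=[-4,32,-4] → ·
    (1,7)@(3, 15): e=[0,36,-12] → ·  [on edge]
  covered (4 px):
    · · · · ·
    · · · · ·
    · · · · ·
    · · · · ·
    · · · · ·
    · · # # ·
    # # · · ·
    · · · · ·

Answer: [[2,2],[3,2],[1,3],[2,3]]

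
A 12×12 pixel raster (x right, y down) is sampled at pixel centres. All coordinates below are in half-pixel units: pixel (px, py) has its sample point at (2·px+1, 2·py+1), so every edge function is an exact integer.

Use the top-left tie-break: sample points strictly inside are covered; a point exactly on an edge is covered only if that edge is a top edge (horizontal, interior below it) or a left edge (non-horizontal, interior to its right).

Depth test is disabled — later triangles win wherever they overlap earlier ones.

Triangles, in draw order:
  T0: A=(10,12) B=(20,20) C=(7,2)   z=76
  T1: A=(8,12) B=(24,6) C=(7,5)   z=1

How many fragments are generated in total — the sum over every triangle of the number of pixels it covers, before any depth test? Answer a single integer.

T0:
  2·area = 76  (B↔C swapped to make it positive)
  edge (10, 12)→(7, 2): d=(-3,-10) top-left  bias=+0
  edge (7, 2)→(20, 20): d=(13,18) right/bottom  bias=-1
  edge (20, 20)→(10, 12): d=(-10,-8) top-left  bias=+0
    (4,2)@(9, 5): e=[11,3,62] → █
    (5,2)@(11, 5): e=[31,-33,78] → ·
    (4,3)@(9, 7): e=[5,29,42] → █
    (5,3)@(11, 7): e=[25,-7,58] → ·
    (4,4)@(9, 9): e=[-1,55,22] → ·
    (5,4)@(11, 9): e=[19,19,38] → █
    (6,4)@(13, 9): e=[39,-17,54] → ·
    (5,5)@(11, 11): e=[13,45,18] → █
    (6,5)@(13, 11): e=[33,9,34] → █
    (7,5)@(15, 11): e=[53,-27,50] → ·
    (5,6)@(11, 13): e=[7,71,-2] → ·
    (6,6)@(13, 13): e=[27,35,14] → █
  covered (9 px):
    · · · · · · · · · · · ·
    · · · · · · · · · · · ·
    · · · · █ · · · · · · ·
    · · · · █ · · · · · · ·
    · · · · · █ · · · · · ·
    · · · · · █ █ · · · · ·
    · · · · · · █ · · · · ·
    · · · · · · · █ · · · ·
    · · · · · · · · █ · · ·
    · · · · · · · · · █ · ·
    · · · · · · · · · · · ·
    · · · · · · · · · · · ·
T1:
  2·area = 118  (B↔C swapped to make it positive)
  edge (8, 12)→(7, 5): d=(-1,-7) top-left  bias=+0
  edge (7, 5)→(24, 6): d=(17,1) right/bottom  bias=-1
  edge (24, 6)→(8, 12): d=(-16,6) right/bottom  bias=-1
    (3,2)@(7, 5): e=[0,0,118] → ·  [on edge]
    (4,3)@(9, 7): e=[12,32,74] → █
    (5,3)@(11, 7): e=[26,30,62] → █
    (6,3)@(13, 7): e=[40,28,50] → █
    (7,3)@(15, 7): e=[54,26,38] → █
    (8,3)@(17, 7): e=[68,24,26] → █
    (9,3)@(19, 7): e=[82,22,14] → █
    (10,3)@(21, 7): e=[96,20,2] → █
    (11,3)@(23, 7): e=[110,18,-10] → ·
    (4,4)@(9, 9): e=[10,66,42] → █
    (8,4)@(17, 9): e=[66,58,-6] → ·
    (9,4)@(19, 9): e=[80,56,-18] → ·
    (4,9)@(9, 19): e=[0,236,-118] → ·  [on edge]
  covered (12 px):
    · · · · · · · · · · · ·
    · · · · · · · · · · · ·
    · · · · · · · · · · · ·
    · · · · █ █ █ █ █ █ █ ·
    · · · · █ █ █ █ · · · ·
    · · · · █ · · · · · · ·
    · · · · · · · · · · · ·
    · · · · · · · · · · · ·
    · · · · · · · · · · · ·
    · · · · · · · · · · · ·
    · · · · · · · · · · · ·
    · · · · · · · · · · · ·

Final: 21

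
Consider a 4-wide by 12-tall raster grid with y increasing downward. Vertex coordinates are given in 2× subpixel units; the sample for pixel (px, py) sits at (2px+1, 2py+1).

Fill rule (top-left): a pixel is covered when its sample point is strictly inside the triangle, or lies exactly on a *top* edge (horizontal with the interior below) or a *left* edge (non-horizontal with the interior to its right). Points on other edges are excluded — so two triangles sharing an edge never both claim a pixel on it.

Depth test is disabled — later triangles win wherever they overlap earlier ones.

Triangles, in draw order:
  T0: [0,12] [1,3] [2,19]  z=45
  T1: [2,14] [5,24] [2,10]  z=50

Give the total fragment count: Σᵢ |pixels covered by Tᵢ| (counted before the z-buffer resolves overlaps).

T0:
  2·area = 25
  edge (0, 12)→(1, 3): d=(1,-9) top-left  bias=+0
  edge (1, 3)→(2, 19): d=(1,16) right/bottom  bias=-1
  edge (2, 19)→(0, 12): d=(-2,-7) top-left  bias=+0
    (0,1)@(1, 3): e=[0,0,25] → ·  [on edge]
    (0,2)@(1, 5): e=[2,2,21] → #
    (1,2)@(3, 5): e=[20,-30,35] → ·
    (0,3)@(1, 7): e=[4,4,17] → #
    (1,3)@(3, 7): e=[22,-28,31] → ·
    (0,4)@(1, 9): e=[6,6,13] → #
    (1,4)@(3, 9): e=[24,-26,27] → ·
    (0,5)@(1, 11): e=[8,8,9] → #
    (1,5)@(3, 11): e=[26,-24,23] → ·
    (0,6)@(1, 13): e=[10,10,5] → #
    (1,6)@(3, 13): e=[28,-22,19] → ·
    (0,7)@(1, 15): e=[12,12,1] → #
  covered (6 px):
    · · · ·
    · · · ·
    # · · ·
    # · · ·
    # · · ·
    # · · ·
    # · · ·
    # · · ·
    · · · ·
    · · · ·
    · · · ·
    · · · ·
T1:
  2·area = 12  (B↔C swapped to make it positive)
  edge (2, 14)→(2, 10): d=(0,-4) top-left  bias=+0
  edge (2, 10)→(5, 24): d=(3,14) right/bottom  bias=-1
  edge (5, 24)→(2, 14): d=(-3,-10) top-left  bias=+0
    (1,7)@(3, 15): e=[4,1,7] → #
    (2,7)@(5, 15): e=[12,-27,27] → ·
    (1,8)@(3, 17): e=[4,7,1] → #
    (2,8)@(5, 17): e=[12,-21,21] → ·
    (1,9)@(3, 19): e=[4,13,-5] → ·
  covered (2 px):
    · · · ·
    · · · ·
    · · · ·
    · · · ·
    · · · ·
    · · · ·
    · · · ·
    · # · ·
    · # · ·
    · · · ·
    · · · ·
    · · · ·

Final: 8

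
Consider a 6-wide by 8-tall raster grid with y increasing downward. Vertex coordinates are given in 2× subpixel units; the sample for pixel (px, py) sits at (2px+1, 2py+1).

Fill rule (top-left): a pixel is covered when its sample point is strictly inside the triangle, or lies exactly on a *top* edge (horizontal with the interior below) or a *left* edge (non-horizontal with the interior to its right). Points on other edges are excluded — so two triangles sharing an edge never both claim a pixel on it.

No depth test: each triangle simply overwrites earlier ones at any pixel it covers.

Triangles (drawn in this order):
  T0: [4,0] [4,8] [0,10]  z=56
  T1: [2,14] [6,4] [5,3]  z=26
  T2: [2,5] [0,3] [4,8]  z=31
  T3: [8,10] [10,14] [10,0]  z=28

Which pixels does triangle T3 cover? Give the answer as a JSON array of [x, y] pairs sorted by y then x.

T0:
  2·area = 32
  edge (4, 0)→(4, 8): d=(0,8) right/bottom  bias=-1
  edge (4, 8)→(0, 10): d=(-4,2) right/bottom  bias=-1
  edge (0, 10)→(4, 0): d=(4,-10) top-left  bias=+0
    (1,1)@(3, 3): e=[8,22,2] → █
    (2,1)@(5, 3): e=[-8,18,22] → ·
    (1,2)@(3, 5): e=[8,14,10] → █
    (2,2)@(5, 5): e=[-8,10,30] → ·
    (1,3)@(3, 7): e=[8,6,18] → █
    (2,3)@(5, 7): e=[-8,2,38] → ·
    (0,4)@(1, 9): e=[24,2,6] → █
    (1,4)@(3, 9): e=[8,-2,26] → ·
    (0,5)@(1, 11): e=[24,-6,14] → ·
  covered (4 px):
    · · · · · ·
    · █ · · · ·
    · █ · · · ·
    · █ · · · ·
    █ · · · · ·
    · · · · · ·
    · · · · · ·
    · · · · · ·
T1:
  2·area = 14  (B↔C swapped to make it positive)
  edge (2, 14)→(5, 3): d=(3,-11) top-left  bias=+0
  edge (5, 3)→(6, 4): d=(1,1) right/bottom  bias=-1
  edge (6, 4)→(2, 14): d=(-4,10) right/bottom  bias=-1
    (1,0)@(3, 1): e=[-28,0,42] → ·  [on edge]
    (2,1)@(5, 3): e=[0,0,14] → ·  [on edge]
    (2,2)@(5, 5): e=[6,2,6] → █
    (3,2)@(7, 5): e=[28,0,-14] → ·  [on edge]
    (2,3)@(5, 7): e=[12,4,-2] → ·
    (4,3)@(9, 7): e=[56,0,-42] → ·  [on edge]
    (5,4)@(11, 9): e=[84,0,-70] → ·  [on edge]
    (1,5)@(3, 11): e=[2,10,2] → █
    (2,5)@(5, 11): e=[24,8,-18] → ·
    (1,6)@(3, 13): e=[8,12,-6] → ·
  covered (2 px):
    · · · · · ·
    · · · · · ·
    · · █ · · ·
    · · · · · ·
    · · · · · ·
    · █ · · · ·
    · · · · · ·
    · · · · · ·
T2:
  2·area = 2  (B↔C swapped to make it positive)
  edge (2, 5)→(4, 8): d=(2,3) right/bottom  bias=-1
  edge (4, 8)→(0, 3): d=(-4,-5) top-left  bias=+0
  edge (0, 3)→(2, 5): d=(2,2) right/bottom  bias=-1
  covered (0 px):
    · · · · · ·
    · · · · · ·
    · · · · · ·
    · · · · · ·
    · · · · · ·
    · · · · · ·
    · · · · · ·
    · · · · · ·
T3:
  2·area = 28  (B↔C swapped to make it positive)
  edge (8, 10)→(10, 0): d=(2,-10) top-left  bias=+0
  edge (10, 0)→(10, 14): d=(0,14) right/bottom  bias=-1
  edge (10, 14)→(8, 10): d=(-2,-4) top-left  bias=+0
    (4,2)@(9, 5): e=[0,14,14] → █  [on edge]
    (5,2)@(11, 5): e=[20,-14,22] → ·
    (4,3)@(9, 7): e=[4,14,10] → █
    (5,3)@(11, 7): e=[24,-14,18] → ·
    (4,4)@(9, 9): e=[8,14,6] → █
    (5,4)@(11, 9): e=[28,-14,14] → ·
    (4,5)@(9, 11): e=[12,14,2] → █
    (5,5)@(11, 11): e=[32,-14,10] → ·
    (4,6)@(9, 13): e=[16,14,-2] → ·
    (3,7)@(7, 15): e=[0,42,-14] → ·  [on edge]
  covered (4 px):
    · · · · · ·
    · · · · · ·
    · · · · █ ·
    · · · · █ ·
    · · · · █ ·
    · · · · █ ·
    · · · · · ·
    · · · · · ·

Result: [[4,2],[4,3],[4,4],[4,5]]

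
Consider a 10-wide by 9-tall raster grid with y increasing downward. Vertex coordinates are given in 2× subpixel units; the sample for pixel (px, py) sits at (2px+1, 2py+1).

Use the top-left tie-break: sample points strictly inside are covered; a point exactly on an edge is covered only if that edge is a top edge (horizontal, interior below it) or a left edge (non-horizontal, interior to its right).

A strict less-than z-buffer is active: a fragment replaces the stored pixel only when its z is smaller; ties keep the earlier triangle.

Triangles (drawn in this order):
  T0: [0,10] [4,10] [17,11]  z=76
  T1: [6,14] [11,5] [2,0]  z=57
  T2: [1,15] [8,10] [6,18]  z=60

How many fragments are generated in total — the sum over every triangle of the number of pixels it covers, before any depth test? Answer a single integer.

T0:
  2·area = 4
  edge (0, 10)→(4, 10): d=(4,0) top-left  bias=+0
  edge (4, 10)→(17, 11): d=(13,1) right/bottom  bias=-1
  edge (17, 11)→(0, 10): d=(-17,-1) top-left  bias=+0
    (8,5)@(17, 11): e=[4,0,0] → ·  [on edge]
  covered (0 px):
    · · · · · · · · · ·
    · · · · · · · · · ·
    · · · · · · · · · ·
    · · · · · · · · · ·
    · · · · · · · · · ·
    · · · · · · · · · ·
    · · · · · · · · · ·
    · · · · · · · · · ·
    · · · · · · · · · ·
T1:
  2·area = 106  (B↔C swapped to make it positive)
  edge (6, 14)→(2, 0): d=(-4,-14) top-left  bias=+0
  edge (2, 0)→(11, 5): d=(9,5) right/bottom  bias=-1
  edge (11, 5)→(6, 14): d=(-5,9) right/bottom  bias=-1
    (1,0)@(3, 1): e=[10,4,92] → █
    (2,0)@(5, 1): e=[38,-6,74] → ·
    (1,1)@(3, 3): e=[2,22,82] → █
    (2,1)@(5, 3): e=[30,12,64] → █
    (3,1)@(7, 3): e=[58,2,46] → █
    (4,1)@(9, 3): e=[86,-8,28] → ·
    (1,2)@(3, 5): e=[-6,40,72] → ·
    (2,2)@(5, 5): e=[22,30,54] → █
    (4,2)@(9, 5): e=[78,10,18] → █
    (5,2)@(11, 5): e=[106,0,0] → ·  [on edge]
    (2,3)@(5, 7): e=[14,48,44] → █
    (5,3)@(11, 7): e=[98,18,-10] → ·
  covered (13 px):
    · █ · · · · · · · ·
    · █ █ █ · · · · · ·
    · · █ █ █ · · · · ·
    · · █ █ █ · · · · ·
    · · █ █ · · · · · ·
    · · · █ · · · · · ·
    · · · · · · · · · ·
    · · · · · · · · · ·
    · · · · · · · · · ·
T2:
  2·area = 46
  edge (1, 15)→(8, 10): d=(7,-5) top-left  bias=+0
  edge (8, 10)→(6, 18): d=(-2,8) right/bottom  bias=-1
  edge (6, 18)→(1, 15): d=(-5,-3) top-left  bias=+0
    (7,2)@(15, 5): e=[0,-46,92] → ·  [on edge]
    (3,5)@(7, 11): e=[2,6,38] → █
    (4,5)@(9, 11): e=[12,-10,44] → ·
    (2,6)@(5, 13): e=[6,18,22] → █
    (4,6)@(9, 13): e=[26,-14,34] → ·
    (0,7)@(1, 15): e=[0,46,0] → █  [on edge]
    (1,7)@(3, 15): e=[10,30,6] → █
    (3,7)@(7, 15): e=[30,-2,18] → ·
    (0,8)@(1, 17): e=[14,42,-10] → ·
    (1,8)@(3, 17): e=[24,26,-4] → ·
    (2,8)@(5, 17): e=[34,10,2] → █
    (3,8)@(7, 17): e=[44,-6,8] → ·
  covered (7 px):
    · · · · · · · · · ·
    · · · · · · · · · ·
    · · · · · · · · · ·
    · · · · · · · · · ·
    · · · · · · · · · ·
    · · · █ · · · · · ·
    · · █ █ · · · · · ·
    █ █ █ · · · · · · ·
    · · █ · · · · · · ·

Answer: 20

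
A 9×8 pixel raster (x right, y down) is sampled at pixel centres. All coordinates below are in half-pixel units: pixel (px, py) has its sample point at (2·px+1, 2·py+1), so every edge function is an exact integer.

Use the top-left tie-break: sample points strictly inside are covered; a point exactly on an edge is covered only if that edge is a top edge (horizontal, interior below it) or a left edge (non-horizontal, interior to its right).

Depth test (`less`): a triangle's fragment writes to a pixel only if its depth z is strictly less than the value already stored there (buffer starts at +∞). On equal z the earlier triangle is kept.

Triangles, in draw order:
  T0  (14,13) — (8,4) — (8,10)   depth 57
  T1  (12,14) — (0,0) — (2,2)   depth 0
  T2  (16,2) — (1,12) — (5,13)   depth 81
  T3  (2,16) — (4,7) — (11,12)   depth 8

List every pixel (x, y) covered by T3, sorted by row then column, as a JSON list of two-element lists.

T0:
  2·area = 36  (B↔C swapped to make it positive)
  edge (14, 13)→(8, 10): d=(-6,-3) top-left  bias=+0
  edge (8, 10)→(8, 4): d=(0,-6) top-left  bias=+0
  edge (8, 4)→(14, 13): d=(6,9) right/bottom  bias=-1
    (4,3)@(9, 7): e=[21,6,9] → #
    (5,3)@(11, 7): e=[27,18,-9] → ·
    (4,4)@(9, 9): e=[9,6,21] → #
    (5,4)@(11, 9): e=[15,18,3] → #
    (6,4)@(13, 9): e=[21,30,-15] → ·
    (4,5)@(9, 11): e=[-3,6,33] → ·
    (5,5)@(11, 11): e=[3,18,15] → #
    (6,5)@(13, 11): e=[9,30,-3] → ·
    (5,6)@(11, 13): e=[-9,18,27] → ·
  covered (4 px):
    · · · · · · · · ·
    · · · · · · · · ·
    · · · · · · · · ·
    · · · · # · · · ·
    · · · · # # · · ·
    · · · · · # · · ·
    · · · · · · · · ·
    · · · · · · · · ·
T1:
  2·area = 4
  edge (12, 14)→(0, 0): d=(-12,-14) top-left  bias=+0
  edge (0, 0)→(2, 2): d=(2,2) right/bottom  bias=-1
  edge (2, 2)→(12, 14): d=(10,12) right/bottom  bias=-1
    (0,0)@(1, 1): e=[2,0,2] → ·  [on edge]
    (1,1)@(3, 3): e=[6,0,-2] → ·  [on edge]
    (2,2)@(5, 5): e=[10,0,-6] → ·  [on edge]
    (3,3)@(7, 7): e=[14,0,-10] → ·  [on edge]
    (4,4)@(9, 9): e=[18,0,-14] → ·  [on edge]
    (5,5)@(11, 11): e=[22,0,-18] → ·  [on edge]
    (6,6)@(13, 13): e=[26,0,-22] → ·  [on edge]
    (7,7)@(15, 15): e=[30,0,-26] → ·  [on edge]
  covered (0 px):
    · · · · · · · · ·
    · · · · · · · · ·
    · · · · · · · · ·
    · · · · · · · · ·
    · · · · · · · · ·
    · · · · · · · · ·
    · · · · · · · · ·
    · · · · · · · · ·
T2:
  2·area = 55  (B↔C swapped to make it positive)
  edge (16, 2)→(5, 13): d=(-11,11) right/bottom  bias=-1
  edge (5, 13)→(1, 12): d=(-4,-1) top-left  bias=+0
  edge (1, 12)→(16, 2): d=(15,-10) top-left  bias=+0
    (8,0)@(17, 1): e=[0,60,-5] → ·  [on edge]
    (7,1)@(15, 3): e=[0,50,5] → ·  [on edge]
    (6,2)@(13, 5): e=[0,40,15] → ·  [on edge]
    (4,3)@(9, 7): e=[22,28,5] → #
    (5,3)@(11, 7): e=[0,30,25] → ·  [on edge]
    (3,4)@(7, 9): e=[22,18,15] → #
    (4,4)@(9, 9): e=[0,20,35] → ·  [on edge]
    (1,5)@(3, 11): e=[44,6,5] → #
    (2,5)@(5, 11): e=[22,8,25] → #
    (3,5)@(7, 11): e=[0,10,45] → ·  [on edge]
    (1,6)@(3, 13): e=[22,-2,35] → ·
    (2,6)@(5, 13): e=[0,0,55] → ·  [on edge]
    (1,7)@(3, 15): e=[0,-10,65] → ·  [on edge]
    (6,7)@(13, 15): e=[-110,0,165] → ·  [on edge]
  covered (4 px):
    · · · · · · · · ·
    · · · · · · · · ·
    · · · · · · · · ·
    · · · · # · · · ·
    · · · # · · · · ·
    · # # · · · · · ·
    · · · · · · · · ·
    · · · · · · · · ·
T3:
  2·area = 73
  edge (2, 16)→(4, 7): d=(2,-9) top-left  bias=+0
  edge (4, 7)→(11, 12): d=(7,5) right/bottom  bias=-1
  edge (11, 12)→(2, 16): d=(-9,4) right/bottom  bias=-1
    (2,4)@(5, 9): e=[13,9,51] → #
    (3,4)@(7, 9): e=[31,-1,43] → ·
    (2,5)@(5, 11): e=[17,23,33] → #
    (3,5)@(7, 11): e=[35,13,25] → #
    (4,5)@(9, 11): e=[53,3,17] → #
    (5,5)@(11, 11): e=[71,-7,9] → ·
    (1,6)@(3, 13): e=[3,47,23] → #
    (4,6)@(9, 13): e=[57,17,-1] → ·
    (1,7)@(3, 15): e=[7,61,5] → #
    (2,7)@(5, 15): e=[25,51,-3] → ·
    (3,7)@(7, 15): e=[43,41,-11] → ·
  covered (8 px):
    · · · · · · · · ·
    · · · · · · · · ·
    · · · · · · · · ·
    · · · · · · · · ·
    · · # · · · · · ·
    · · # # # · · · ·
    · # # # · · · · ·
    · # · · · · · · ·

Answer: [[2,4],[2,5],[3,5],[4,5],[1,6],[2,6],[3,6],[1,7]]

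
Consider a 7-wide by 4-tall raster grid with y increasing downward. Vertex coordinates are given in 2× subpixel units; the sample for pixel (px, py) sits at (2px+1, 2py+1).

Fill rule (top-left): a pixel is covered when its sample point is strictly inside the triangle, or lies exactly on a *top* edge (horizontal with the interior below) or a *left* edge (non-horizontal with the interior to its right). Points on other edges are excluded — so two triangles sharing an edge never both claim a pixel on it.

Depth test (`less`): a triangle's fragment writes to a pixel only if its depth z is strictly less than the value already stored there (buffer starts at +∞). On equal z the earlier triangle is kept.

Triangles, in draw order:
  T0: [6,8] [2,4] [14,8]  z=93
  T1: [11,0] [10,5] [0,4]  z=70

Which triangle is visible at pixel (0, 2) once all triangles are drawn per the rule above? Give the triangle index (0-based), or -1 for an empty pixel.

T0:
  2·area = 32
  edge (6, 8)→(2, 4): d=(-4,-4) top-left  bias=+0
  edge (2, 4)→(14, 8): d=(12,4) right/bottom  bias=-1
  edge (14, 8)→(6, 8): d=(-8,0) right/bottom  bias=-1
    (0,1)@(1, 3): e=[0,-8,40] → ·  [on edge]
    (1,2)@(3, 5): e=[0,8,24] → █  [on edge]
    (2,2)@(5, 5): e=[8,0,24] → ·  [on edge]
    (1,3)@(3, 7): e=[-8,32,8] → ·
    (2,3)@(5, 7): e=[0,24,8] → █  [on edge]
    (3,3)@(7, 7): e=[8,16,8] → █
    (4,3)@(9, 7): e=[16,8,8] → █
    (5,3)@(11, 7): e=[24,0,8] → ·  [on edge]
  covered (4 px):
    · · · · · · ·
    · · · · · · ·
    · █ · · · · ·
    · · █ █ █ · ·
T1:
  2·area = 51
  edge (11, 0)→(10, 5): d=(-1,5) right/bottom  bias=-1
  edge (10, 5)→(0, 4): d=(-10,-1) top-left  bias=+0
  edge (0, 4)→(11, 0): d=(11,-4) top-left  bias=+0
    (4,0)@(9, 1): e=[9,39,3] → █
    (5,0)@(11, 1): e=[-1,41,11] → ·
    (1,1)@(3, 3): e=[37,13,1] → █
    (2,1)@(5, 3): e=[27,15,9] → █
    (3,1)@(7, 3): e=[17,17,17] → █
    (5,1)@(11, 3): e=[-3,21,33] → ·
    (1,2)@(3, 5): e=[35,-7,23] → ·
    (2,2)@(5, 5): e=[25,-5,31] → ·
    (3,2)@(7, 5): e=[15,-3,39] → ·
    (4,2)@(9, 5): e=[5,-1,47] → ·
  covered (5 px):
    · · · · █ · ·
    · █ █ █ █ · ·
    · · · · · · ·
    · · · · · · ·

Z-buffer (winner per pixel, '.' = empty):
  . . . . 1 . .
  . 1 1 1 1 . .
  . 0 . . . . .
  . . 0 0 0 . .

Answer: -1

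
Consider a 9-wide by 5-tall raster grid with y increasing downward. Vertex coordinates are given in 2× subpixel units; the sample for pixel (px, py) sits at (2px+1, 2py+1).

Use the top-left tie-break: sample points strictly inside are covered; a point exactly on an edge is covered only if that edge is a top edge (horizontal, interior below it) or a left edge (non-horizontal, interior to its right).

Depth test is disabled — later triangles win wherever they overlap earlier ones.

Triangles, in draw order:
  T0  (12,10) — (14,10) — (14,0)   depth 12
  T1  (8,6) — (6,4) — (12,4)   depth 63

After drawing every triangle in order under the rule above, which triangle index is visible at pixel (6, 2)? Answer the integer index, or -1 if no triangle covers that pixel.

T0:
  2·area = 20  (B↔C swapped to make it positive)
  edge (12, 10)→(14, 0): d=(2,-10) top-left  bias=+0
  edge (14, 0)→(14, 10): d=(0,10) right/bottom  bias=-1
  edge (14, 10)→(12, 10): d=(-2,0) right/bottom  bias=-1
    (6,2)@(13, 5): e=[0,10,10] → #  [on edge]
    (7,2)@(15, 5): e=[20,-10,10] → ·
    (6,3)@(13, 7): e=[4,10,6] → #
    (7,3)@(15, 7): e=[24,-10,6] → ·
    (6,4)@(13, 9): e=[8,10,2] → #
    (7,4)@(15, 9): e=[28,-10,2] → ·
  covered (3 px):
    · · · · · · · · ·
    · · · · · · · · ·
    · · · · · · # · ·
    · · · · · · # · ·
    · · · · · · # · ·
T1:
  2·area = 12
  edge (8, 6)→(6, 4): d=(-2,-2) top-left  bias=+0
  edge (6, 4)→(12, 4): d=(6,0) top-left  bias=+0
  edge (12, 4)→(8, 6): d=(-4,2) right/bottom  bias=-1
    (1,0)@(3, 1): e=[0,-18,30] → ·  [on edge]
    (2,1)@(5, 3): e=[0,-6,18] → ·  [on edge]
    (3,2)@(7, 5): e=[0,6,6] → #  [on edge]
    (4,2)@(9, 5): e=[4,6,2] → #
    (5,2)@(11, 5): e=[8,6,-2] → ·
    (3,3)@(7, 7): e=[-4,18,-2] → ·
    (4,3)@(9, 7): e=[0,18,-6] → ·  [on edge]
    (5,4)@(11, 9): e=[0,30,-18] → ·  [on edge]
  covered (2 px):
    · · · · · · · · ·
    · · · · · · · · ·
    · · · # # · · · ·
    · · · · · · · · ·
    · · · · · · · · ·

Z-buffer (winner per pixel, '.' = empty):
  . . . . . . . . .
  . . . . . . . . .
  . . . 1 1 . 0 . .
  . . . . . . 0 . .
  . . . . . . 0 . .

Result: 0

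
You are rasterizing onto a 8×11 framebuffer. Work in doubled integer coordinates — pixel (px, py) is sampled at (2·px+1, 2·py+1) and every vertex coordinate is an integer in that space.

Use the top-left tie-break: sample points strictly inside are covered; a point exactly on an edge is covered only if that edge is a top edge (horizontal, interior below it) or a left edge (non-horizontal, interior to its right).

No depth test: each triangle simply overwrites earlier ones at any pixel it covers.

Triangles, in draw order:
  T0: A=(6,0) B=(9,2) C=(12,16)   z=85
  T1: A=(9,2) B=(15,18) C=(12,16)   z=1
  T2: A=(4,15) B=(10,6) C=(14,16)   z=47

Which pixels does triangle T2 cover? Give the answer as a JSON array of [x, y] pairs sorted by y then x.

T0:
  2·area = 36
  edge (6, 0)→(9, 2): d=(3,2) right/bottom  bias=-1
  edge (9, 2)→(12, 16): d=(3,14) right/bottom  bias=-1
  edge (12, 16)→(6, 0): d=(-6,-16) top-left  bias=+0
    (3,0)@(7, 1): e=[1,25,10] → █
    (4,0)@(9, 1): e=[-3,-3,42] → ·
    (3,1)@(7, 3): e=[7,31,-2] → ·
    (4,1)@(9, 3): e=[3,3,30] → █
    (5,1)@(11, 3): e=[-1,-25,62] → ·
    (4,2)@(9, 5): e=[9,9,18] → █
    (5,2)@(11, 5): e=[5,-19,50] → ·
    (4,3)@(9, 7): e=[15,15,6] → █
    (5,3)@(11, 7): e=[11,-13,38] → ·
    (4,4)@(9, 9): e=[21,21,-6] → ·
    (5,6)@(11, 13): e=[29,5,2] → █
    (6,6)@(13, 13): e=[25,-23,34] → ·
  covered (5 px):
    · · · █ · · · ·
    · · · · █ · · ·
    · · · · █ · · ·
    · · · · █ · · ·
    · · · · · · · ·
    · · · · · · · ·
    · · · · · █ · ·
    · · · · · · · ·
    · · · · · · · ·
    · · · · · · · ·
    · · · · · · · ·
T1:
  2·area = 36
  edge (9, 2)→(15, 18): d=(6,16) right/bottom  bias=-1
  edge (15, 18)→(12, 16): d=(-3,-2) top-left  bias=+0
  edge (12, 16)→(9, 2): d=(-3,-14) top-left  bias=+0
    (5,4)@(11, 9): e=[10,19,7] → █
    (6,4)@(13, 9): e=[-22,23,35] → ·
    (5,5)@(11, 11): e=[22,13,1] → █
    (6,5)@(13, 11): e=[-10,17,29] → ·
    (5,6)@(11, 13): e=[34,7,-5] → ·
    (6,6)@(13, 13): e=[2,11,23] → █
    (7,6)@(15, 13): e=[-30,15,51] → ·
    (6,7)@(13, 15): e=[14,5,17] → █
    (7,7)@(15, 15): e=[-18,9,45] → ·
    (6,8)@(13, 17): e=[26,-1,11] → ·
  covered (4 px):
    · · · · · · · ·
    · · · · · · · ·
    · · · · · · · ·
    · · · · · · · ·
    · · · · · █ · ·
    · · · · · █ · ·
    · · · · · · █ ·
    · · · · · · █ ·
    · · · · · · · ·
    · · · · · · · ·
    · · · · · · · ·
T2:
  2·area = 96
  edge (4, 15)→(10, 6): d=(6,-9) top-left  bias=+0
  edge (10, 6)→(14, 16): d=(4,10) right/bottom  bias=-1
  edge (14, 16)→(4, 15): d=(-10,-1) top-left  bias=+0
    (4,4)@(9, 9): e=[9,22,65] → █
    (5,4)@(11, 9): e=[27,2,67] → █
    (6,4)@(13, 9): e=[45,-18,69] → ·
    (3,5)@(7, 11): e=[3,50,43] → █
    (6,5)@(13, 11): e=[57,-10,49] → ·
    (3,6)@(7, 13): e=[15,58,23] → █
    (6,6)@(13, 13): e=[69,-2,29] → ·
    (2,7)@(5, 15): e=[9,86,1] → █
    (6,7)@(13, 15): e=[81,6,9] → █
    (7,7)@(15, 15): e=[99,-14,11] → ·
    (2,8)@(5, 17): e=[21,94,-19] → ·
    (3,8)@(7, 17): e=[39,74,-17] → ·
  covered (13 px):
    · · · · · · · ·
    · · · · · · · ·
    · · · · · · · ·
    · · · · · · · ·
    · · · · █ █ · ·
    · · · █ █ █ · ·
    · · · █ █ █ · ·
    · · █ █ █ █ █ ·
    · · · · · · · ·
    · · · · · · · ·
    · · · · · · · ·

Answer: [[4,4],[5,4],[3,5],[4,5],[5,5],[3,6],[4,6],[5,6],[2,7],[3,7],[4,7],[5,7],[6,7]]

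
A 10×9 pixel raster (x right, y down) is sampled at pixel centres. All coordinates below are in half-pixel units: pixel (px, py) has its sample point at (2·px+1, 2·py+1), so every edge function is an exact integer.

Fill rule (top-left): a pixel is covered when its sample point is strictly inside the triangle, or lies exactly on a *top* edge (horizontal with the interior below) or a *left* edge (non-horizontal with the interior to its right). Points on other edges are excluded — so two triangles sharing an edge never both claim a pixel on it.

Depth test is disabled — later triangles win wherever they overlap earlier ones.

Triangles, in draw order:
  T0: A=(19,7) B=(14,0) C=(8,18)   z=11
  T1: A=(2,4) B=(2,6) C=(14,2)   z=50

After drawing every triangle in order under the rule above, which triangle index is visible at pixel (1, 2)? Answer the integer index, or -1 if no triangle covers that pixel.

T0:
  2·area = 132  (B↔C swapped to make it positive)
  edge (19, 7)→(8, 18): d=(-11,11) right/bottom  bias=-1
  edge (8, 18)→(14, 0): d=(6,-18) top-left  bias=+0
  edge (14, 0)→(19, 7): d=(5,7) right/bottom  bias=-1
    (6,1)@(13, 3): e=[110,0,22] → █  [on edge]
    (7,1)@(15, 3): e=[88,36,8] → █
    (8,1)@(17, 3): e=[66,72,-6] → ·
    (6,2)@(13, 5): e=[88,12,32] → █
    (8,2)@(17, 5): e=[44,84,4] → █
    (9,2)@(19, 5): e=[22,120,-10] → ·
    (6,3)@(13, 7): e=[66,24,42] → █
    (9,3)@(19, 7): e=[0,132,0] → ·  [on edge]
    (5,4)@(11, 9): e=[66,0,66] → █  [on edge]
    (8,4)@(17, 9): e=[0,108,24] → ·  [on edge]
    (5,5)@(11, 11): e=[44,12,76] → █
    (7,5)@(15, 11): e=[0,84,48] → ·  [on edge]
    (6,6)@(13, 13): e=[0,60,72] → ·  [on edge]
    (4,7)@(9, 15): e=[22,0,110] → █  [on edge]
    (5,7)@(11, 15): e=[0,36,96] → ·  [on edge]
    (4,8)@(9, 17): e=[0,12,120] → ·  [on edge]
  covered (15 px):
    · · · · · · · · · ·
    · · · · · · █ █ · ·
    · · · · · · █ █ █ ·
    · · · · · · █ █ █ ·
    · · · · · █ █ █ · ·
    · · · · · █ █ · · ·
    · · · · · █ · · · ·
    · · · · █ · · · · ·
    · · · · · · · · · ·
T1:
  2·area = 24  (B↔C swapped to make it positive)
  edge (2, 4)→(14, 2): d=(12,-2) top-left  bias=+0
  edge (14, 2)→(2, 6): d=(-12,4) right/bottom  bias=-1
  edge (2, 6)→(2, 4): d=(0,-2) top-left  bias=+0
    (8,0)@(17, 1): e=[-6,0,30] → ·  [on edge]
    (4,1)@(9, 3): e=[2,8,14] → █
    (5,1)@(11, 3): e=[6,0,18] → ·  [on edge]
    (1,2)@(3, 5): e=[14,8,2] → █
    (2,2)@(5, 5): e=[18,0,6] → ·  [on edge]
    (4,2)@(9, 5): e=[26,-16,14] → ·
    (1,3)@(3, 7): e=[38,-16,2] → ·
  covered (2 px):
    · · · · · · · · · ·
    · · · · █ · · · · ·
    · █ · · · · · · · ·
    · · · · · · · · · ·
    · · · · · · · · · ·
    · · · · · · · · · ·
    · · · · · · · · · ·
    · · · · · · · · · ·
    · · · · · · · · · ·

Z-buffer (winner per pixel, '.' = empty):
  . . . . . . . . . .
  . . . . 1 . 0 0 . .
  . 1 . . . . 0 0 0 .
  . . . . . . 0 0 0 .
  . . . . . 0 0 0 . .
  . . . . . 0 0 . . .
  . . . . . 0 . . . .
  . . . . 0 . . . . .
  . . . . . . . . . .

Result: 1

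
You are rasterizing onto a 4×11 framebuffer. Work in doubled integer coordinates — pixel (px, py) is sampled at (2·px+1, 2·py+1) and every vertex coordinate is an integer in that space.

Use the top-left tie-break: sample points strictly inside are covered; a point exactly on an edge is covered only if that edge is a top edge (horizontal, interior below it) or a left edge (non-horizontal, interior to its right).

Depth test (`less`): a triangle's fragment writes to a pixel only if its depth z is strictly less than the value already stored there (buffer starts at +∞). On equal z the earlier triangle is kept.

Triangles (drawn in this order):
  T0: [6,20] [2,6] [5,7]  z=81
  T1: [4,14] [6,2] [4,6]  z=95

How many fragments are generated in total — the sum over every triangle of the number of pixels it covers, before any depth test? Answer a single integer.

T0:
  2·area = 38
  edge (6, 20)→(2, 6): d=(-4,-14) top-left  bias=+0
  edge (2, 6)→(5, 7): d=(3,1) right/bottom  bias=-1
  edge (5, 7)→(6, 20): d=(1,13) right/bottom  bias=-1
    (1,3)@(3, 7): e=[10,2,26] → #
    (2,3)@(5, 7): e=[38,0,0] → ·  [on edge]
    (1,4)@(3, 9): e=[2,8,28] → #
    (2,4)@(5, 9): e=[30,6,2] → #
    (3,4)@(7, 9): e=[58,4,-24] → ·
    (1,5)@(3, 11): e=[-6,14,30] → ·
    (2,5)@(5, 11): e=[22,12,4] → #
    (3,5)@(7, 11): e=[50,10,-22] → ·
    (2,6)@(5, 13): e=[14,18,6] → #
    (3,6)@(7, 13): e=[42,16,-20] → ·
    (2,7)@(5, 15): e=[6,24,8] → #
    (3,7)@(7, 15): e=[34,22,-18] → ·
  covered (6 px):
    · · · ·
    · · · ·
    · · · ·
    · # · ·
    · # # ·
    · · # ·
    · · # ·
    · · # ·
    · · · ·
    · · · ·
    · · · ·
T1:
  2·area = 16  (B↔C swapped to make it positive)
  edge (4, 14)→(4, 6): d=(0,-8) top-left  bias=+0
  edge (4, 6)→(6, 2): d=(2,-4) top-left  bias=+0
  edge (6, 2)→(4, 14): d=(-2,12) right/bottom  bias=-1
    (2,2)@(5, 5): e=[8,2,6] → #
    (3,2)@(7, 5): e=[24,10,-18] → ·
    (2,3)@(5, 7): e=[8,6,2] → #
    (3,3)@(7, 7): e=[24,14,-22] → ·
    (2,4)@(5, 9): e=[8,10,-2] → ·
  covered (2 px):
    · · · ·
    · · · ·
    · · # ·
    · · # ·
    · · · ·
    · · · ·
    · · · ·
    · · · ·
    · · · ·
    · · · ·
    · · · ·

Answer: 8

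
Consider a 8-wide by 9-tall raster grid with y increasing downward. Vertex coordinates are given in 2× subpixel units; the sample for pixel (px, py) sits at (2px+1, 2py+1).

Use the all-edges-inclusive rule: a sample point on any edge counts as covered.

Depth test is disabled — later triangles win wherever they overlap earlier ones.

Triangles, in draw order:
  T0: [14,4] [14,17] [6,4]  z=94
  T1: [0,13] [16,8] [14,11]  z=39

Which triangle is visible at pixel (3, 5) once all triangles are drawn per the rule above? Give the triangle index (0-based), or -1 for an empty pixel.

T0:
  2·area = 104
  edge (14, 4)→(14, 17): d=(0,13) inclusive
  edge (14, 17)→(6, 4): d=(-8,-13) inclusive
  edge (6, 4)→(14, 4): d=(8,0) inclusive
    (3,2)@(7, 5): e=[91,5,8] → X
    (4,2)@(9, 5): e=[65,31,8] → X
    (5,2)@(11, 5): e=[39,57,8] → X
    (6,2)@(13, 5): e=[13,83,8] → X
    (7,2)@(15, 5): e=[-13,109,8] → .
    (3,3)@(7, 7): e=[91,-11,24] → .
    (4,3)@(9, 7): e=[65,15,24] → X
    (7,3)@(15, 7): e=[-13,93,24] → .
    (4,4)@(9, 9): e=[65,-1,40] → .
    (5,4)@(11, 9): e=[39,25,40] → X
    (7,4)@(15, 9): e=[-13,77,40] → .
    (5,5)@(11, 11): e=[39,9,56] → X
  covered (13 px):
    . . . . . . . .
    . . . . . . . .
    . . . X X X X .
    . . . . X X X .
    . . . . . X X .
    . . . . . X X .
    . . . . . . X .
    . . . . . . X .
    . . . . . . . .
T1:
  2·area = 38
  edge (0, 13)→(16, 8): d=(16,-5) inclusive
  edge (16, 8)→(14, 11): d=(-2,3) inclusive
  edge (14, 11)→(0, 13): d=(-14,2) inclusive
    (6,4)@(13, 9): e=[1,7,30] → X
    (7,4)@(15, 9): e=[11,1,26] → X
    (3,5)@(7, 11): e=[3,21,14] → X
    (4,5)@(9, 11): e=[13,15,10] → X
    (5,5)@(11, 11): e=[23,9,6] → X
    (7,5)@(15, 11): e=[43,-3,-2] → .
    (3,6)@(7, 13): e=[35,17,-14] → .
    (4,6)@(9, 13): e=[45,11,-18] → .
    (5,6)@(11, 13): e=[55,5,-22] → .
    (6,6)@(13, 13): e=[65,-1,-26] → .
  covered (6 px):
    . . . . . . . .
    . . . . . . . .
    . . . . . . . .
    . . . . . . . .
    . . . . . . X X
    . . . X X X X .
    . . . . . . . .
    . . . . . . . .
    . . . . . . . .

Z-buffer (winner per pixel, '.' = empty):
  . . . . . . . .
  . . . . . . . .
  . . . 0 0 0 0 .
  . . . . 0 0 0 .
  . . . . . 0 1 1
  . . . 1 1 1 1 .
  . . . . . . 0 .
  . . . . . . 0 .
  . . . . . . . .

Answer: 1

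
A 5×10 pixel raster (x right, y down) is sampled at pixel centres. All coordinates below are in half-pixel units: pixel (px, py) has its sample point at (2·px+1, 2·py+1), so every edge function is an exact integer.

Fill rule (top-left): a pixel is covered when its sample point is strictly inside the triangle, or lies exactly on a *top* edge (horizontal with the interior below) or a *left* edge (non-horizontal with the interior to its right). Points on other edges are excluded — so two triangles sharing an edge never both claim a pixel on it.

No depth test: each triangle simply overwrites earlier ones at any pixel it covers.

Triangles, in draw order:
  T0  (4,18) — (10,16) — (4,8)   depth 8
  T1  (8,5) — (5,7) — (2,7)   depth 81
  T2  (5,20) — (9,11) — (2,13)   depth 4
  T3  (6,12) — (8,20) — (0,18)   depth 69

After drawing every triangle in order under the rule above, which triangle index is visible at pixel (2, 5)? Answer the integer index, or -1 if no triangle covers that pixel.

T0:
  2·area = 60  (B↔C swapped to make it positive)
  edge (4, 18)→(4, 8): d=(0,-10) top-left  bias=+0
  edge (4, 8)→(10, 16): d=(6,8) right/bottom  bias=-1
  edge (10, 16)→(4, 18): d=(-6,2) right/bottom  bias=-1
    (2,5)@(5, 11): e=[10,10,40] → █
    (3,5)@(7, 11): e=[30,-6,36] → ·
    (2,6)@(5, 13): e=[10,22,28] → █
    (3,6)@(7, 13): e=[30,6,24] → █
    (4,6)@(9, 13): e=[50,-10,20] → ·
    (2,7)@(5, 15): e=[10,34,16] → █
    (4,7)@(9, 15): e=[50,2,8] → █
    (2,8)@(5, 17): e=[10,46,4] → █
    (3,8)@(7, 17): e=[30,30,0] → ·  [on edge]
    (4,8)@(9, 17): e=[50,14,-4] → ·
    (0,9)@(1, 19): e=[-30,90,0] → ·  [on edge]
    (2,9)@(5, 19): e=[10,58,-8] → ·
  covered (7 px):
    · · · · ·
    · · · · ·
    · · · · ·
    · · · · ·
    · · · · ·
    · · █ · ·
    · · █ █ ·
    · · █ █ █
    · · █ · ·
    · · · · ·
T1:
  2·area = 6
  edge (8, 5)→(5, 7): d=(-3,2) right/bottom  bias=-1
  edge (5, 7)→(2, 7): d=(-3,0) right/bottom  bias=-1
  edge (2, 7)→(8, 5): d=(6,-2) top-left  bias=+0
    (0,3)@(1, 7): e=[8,0,-2] → ·  [on edge]
    (1,3)@(3, 7): e=[4,0,2] → ·  [on edge]
    (2,3)@(5, 7): e=[0,0,6] → ·  [on edge]
    (3,3)@(7, 7): e=[-4,0,10] → ·  [on edge]
    (4,3)@(9, 7): e=[-8,0,14] → ·  [on edge]
  covered (0 px):
    · · · · ·
    · · · · ·
    · · · · ·
    · · · · ·
    · · · · ·
    · · · · ·
    · · · · ·
    · · · · ·
    · · · · ·
    · · · · ·
T2:
  2·area = 55  (B↔C swapped to make it positive)
  edge (5, 20)→(2, 13): d=(-3,-7) top-left  bias=+0
  edge (2, 13)→(9, 11): d=(7,-2) top-left  bias=+0
  edge (9, 11)→(5, 20): d=(-4,9) right/bottom  bias=-1
    (4,5)@(9, 11): e=[55,0,0] → ·  [on edge]
    (1,6)@(3, 13): e=[7,2,46] → █
    (2,6)@(5, 13): e=[21,6,28] → █
    (3,6)@(7, 13): e=[35,10,10] → █
    (4,6)@(9, 13): e=[49,14,-8] → ·
    (1,7)@(3, 15): e=[1,16,38] → █
    (4,7)@(9, 15): e=[43,28,-16] → ·
    (1,8)@(3, 17): e=[-5,30,30] → ·
    (2,8)@(5, 17): e=[9,34,12] → █
    (3,8)@(7, 17): e=[23,38,-6] → ·
    (2,9)@(5, 19): e=[3,48,4] → █
    (3,9)@(7, 19): e=[17,52,-14] → ·
  covered (8 px):
    · · · · ·
    · · · · ·
    · · · · ·
    · · · · ·
    · · · · ·
    · · · · ·
    · █ █ █ ·
    · █ █ █ ·
    · · █ · ·
    · · █ · ·
T3:
  2·area = 60
  edge (6, 12)→(8, 20): d=(2,8) right/bottom  bias=-1
  edge (8, 20)→(0, 18): d=(-8,-2) top-left  bias=+0
  edge (0, 18)→(6, 12): d=(6,-6) top-left  bias=+0
    (4,4)@(9, 9): e=[-30,90,0] → ·  [on edge]
    (3,5)@(7, 11): e=[-10,70,0] → ·  [on edge]
    (2,6)@(5, 13): e=[10,50,0] → █  [on edge]
    (3,6)@(7, 13): e=[-6,54,12] → ·
    (1,7)@(3, 15): e=[30,30,0] → █  [on edge]
    (3,7)@(7, 15): e=[-2,38,24] → ·
    (0,8)@(1, 17): e=[50,10,0] → █  [on edge]
    (3,8)@(7, 17): e=[2,22,36] → █
    (4,8)@(9, 17): e=[-14,26,48] → ·
    (0,9)@(1, 19): e=[54,-6,12] → ·
    (1,9)@(3, 19): e=[38,-2,24] → ·
    (2,9)@(5, 19): e=[22,2,36] → █
  covered (9 px):
    · · · · ·
    · · · · ·
    · · · · ·
    · · · · ·
    · · · · ·
    · · · · ·
    · · █ · ·
    · █ █ · ·
    █ █ █ █ ·
    · · █ █ ·

Z-buffer (winner per pixel, '.' = empty):
  . . . . .
  . . . . .
  . . . . .
  . . . . .
  . . . . .
  . . 0 . .
  . 2 3 2 .
  . 3 3 2 0
  3 3 3 3 .
  . . 3 3 .

Final: 0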